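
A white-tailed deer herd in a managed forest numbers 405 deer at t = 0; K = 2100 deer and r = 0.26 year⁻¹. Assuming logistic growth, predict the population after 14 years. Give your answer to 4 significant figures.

A = (K − N₀)/N₀ = (2100 − 405)/405 = 4.1852.
N(t) = K/(1 + A·e^(−rt)) = 2100/(1 + 4.1852×e^(−0.26×14)).
e^(−3.64) = 0.026252; denominator = 1 + 4.1852×0.026252 = 1.1099.
N = 2100/1.1099 = 1892.11.

1892 deer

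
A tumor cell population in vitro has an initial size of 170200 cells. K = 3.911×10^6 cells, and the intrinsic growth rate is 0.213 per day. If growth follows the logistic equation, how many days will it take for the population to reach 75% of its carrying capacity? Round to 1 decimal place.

A = (K − N₀)/N₀ = (3.911×10^6 − 170200)/170200 = 21.979.
Solve 3.911×10^6/(1 + 21.979·e^(−0.213t)) = 2.93325×10^6: 1 + 21.979·e^(−0.213t) = 1.3333, so e^(−0.213t) = 0.0151661.
−0.213·t = ln(0.0151661) = -4.1887, so t = 4.1887/0.213 = 19.665.

19.7 days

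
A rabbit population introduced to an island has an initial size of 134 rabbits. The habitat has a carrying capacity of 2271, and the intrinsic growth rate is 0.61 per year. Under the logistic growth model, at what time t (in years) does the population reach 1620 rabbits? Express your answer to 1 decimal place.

A = (K − N₀)/N₀ = (2271 − 134)/134 = 15.948.
Solve 2271/(1 + 15.948·e^(−0.61t)) = 1620: 1 + 15.948·e^(−0.61t) = 1.4019, so e^(−0.61t) = 0.025198.
−0.61·t = ln(0.025198) = -3.681, so t = 3.681/0.61 = 6.0344.

6.0 years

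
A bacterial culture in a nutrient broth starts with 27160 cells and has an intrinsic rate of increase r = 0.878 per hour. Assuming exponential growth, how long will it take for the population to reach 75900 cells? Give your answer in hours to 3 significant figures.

Set N₀·e^(rt) = 75900: e^(0.878·t) = 75900/27160 = 2.7946.
0.878·t = ln(2.7946) = 1.0277, so t = 1.0277/0.878 = 1.1705.

1.17 hours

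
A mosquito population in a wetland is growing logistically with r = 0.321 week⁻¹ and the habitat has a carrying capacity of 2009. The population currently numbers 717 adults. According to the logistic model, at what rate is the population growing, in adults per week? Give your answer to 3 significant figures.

148 adults per week

dN/dt = rN(1 − N/K) = 0.321 × 717 × (1 − 717/2009).
1 − 717/2009 = 0.64311; dN/dt = 0.321 × 717 × 0.64311 = 148.02.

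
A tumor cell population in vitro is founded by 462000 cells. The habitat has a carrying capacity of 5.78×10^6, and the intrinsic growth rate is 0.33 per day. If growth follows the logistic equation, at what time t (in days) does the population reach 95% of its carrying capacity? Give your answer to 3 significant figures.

A = (K − N₀)/N₀ = (5.78×10^6 − 462000)/462000 = 11.511.
Solve 5.78×10^6/(1 + 11.511·e^(−0.33t)) = 5.491×10^6: 1 + 11.511·e^(−0.33t) = 1.0526, so e^(−0.33t) = 0.00457236.
−0.33·t = ln(0.00457236) = -5.3877, so t = 5.3877/0.33 = 16.326.

16.3 days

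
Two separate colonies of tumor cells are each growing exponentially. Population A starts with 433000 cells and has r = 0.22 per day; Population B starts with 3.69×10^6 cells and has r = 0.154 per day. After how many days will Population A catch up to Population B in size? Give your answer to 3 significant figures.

32.5 days

Set 433000·e^(0.22t) = 3.69×10^6·e^(0.154t).
e^((0.22 − 0.154)t) = 3.69×10^6/433000 → e^(0.066·t) = 8.5219.
0.066·t = ln(8.5219) = 2.1426, so t = 2.1426/0.066 = 32.464.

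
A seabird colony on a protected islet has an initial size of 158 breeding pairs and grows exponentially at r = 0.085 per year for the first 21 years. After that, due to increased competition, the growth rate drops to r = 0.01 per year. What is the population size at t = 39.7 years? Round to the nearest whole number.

1135 breeding pairs

Phase 1: N(21) = 158·e^(0.085×21) = 158·e^1.785 = 941.614.
Phase 2 runs for 39.7 − 21 = 18.7 years at r = 0.01.
N(39.7) = 941.614·e^(0.01×18.7) = 941.614·e^0.187 = 1135.24.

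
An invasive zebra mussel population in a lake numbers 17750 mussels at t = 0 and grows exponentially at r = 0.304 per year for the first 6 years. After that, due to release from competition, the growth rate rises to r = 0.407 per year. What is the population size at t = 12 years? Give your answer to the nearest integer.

1264441 mussels

Phase 1: N(6) = 17750·e^(0.304×6) = 17750·e^1.824 = 109990.
Phase 2 runs for 12 − 6 = 6 years at r = 0.407.
N(12) = 109990·e^(0.407×6) = 109990·e^2.442 = 1.264441×10^6.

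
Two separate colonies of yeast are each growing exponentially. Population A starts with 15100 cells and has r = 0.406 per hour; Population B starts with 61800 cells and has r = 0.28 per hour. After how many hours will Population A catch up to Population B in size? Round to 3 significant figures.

11.2 hours

Set 15100·e^(0.406t) = 61800·e^(0.28t).
e^((0.406 − 0.28)t) = 61800/15100 → e^(0.126·t) = 4.0927.
0.126·t = ln(4.0927) = 1.4092, so t = 1.4092/0.126 = 11.184.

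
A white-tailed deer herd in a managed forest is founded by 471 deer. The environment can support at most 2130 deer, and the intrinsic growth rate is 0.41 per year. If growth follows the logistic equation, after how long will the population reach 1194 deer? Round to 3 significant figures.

3.66 years

A = (K − N₀)/N₀ = (2130 − 471)/471 = 3.5223.
Solve 2130/(1 + 3.5223·e^(−0.41t)) = 1194: 1 + 3.5223·e^(−0.41t) = 1.7839, so e^(−0.41t) = 0.222559.
−0.41·t = ln(0.222559) = -1.5026, so t = 1.5026/0.41 = 3.6648.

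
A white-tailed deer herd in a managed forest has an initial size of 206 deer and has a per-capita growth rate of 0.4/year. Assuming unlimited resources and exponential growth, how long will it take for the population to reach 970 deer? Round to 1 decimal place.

3.9 years

Set N₀·e^(rt) = 970: e^(0.4·t) = 970/206 = 4.7087.
0.4·t = ln(4.7087) = 1.5494, so t = 1.5494/0.4 = 3.8735.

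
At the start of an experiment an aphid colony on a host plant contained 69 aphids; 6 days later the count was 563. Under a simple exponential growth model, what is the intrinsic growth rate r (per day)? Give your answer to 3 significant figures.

0.350 per day

From N(t) = N₀·e^(rt): e^(r·6) = 563/69 = 8.1594.
r·6 = ln(8.1594) = 2.0992, so r = 2.0992/6 = 0.34986.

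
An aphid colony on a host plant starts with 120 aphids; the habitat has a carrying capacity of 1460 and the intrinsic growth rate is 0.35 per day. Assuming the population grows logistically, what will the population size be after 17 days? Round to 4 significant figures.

A = (K − N₀)/N₀ = (1460 − 120)/120 = 11.167.
N(t) = K/(1 + A·e^(−rt)) = 1460/(1 + 11.167×e^(−0.35×17)).
e^(−5.95) = 0.0026058; denominator = 1 + 11.167×0.0026058 = 1.0291.
N = 1460/1.0291 = 1418.72.

1419 aphids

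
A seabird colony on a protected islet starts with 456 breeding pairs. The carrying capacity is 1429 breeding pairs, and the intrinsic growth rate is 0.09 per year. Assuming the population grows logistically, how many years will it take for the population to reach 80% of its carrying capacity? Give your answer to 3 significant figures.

A = (K − N₀)/N₀ = (1429 − 456)/456 = 2.1338.
Solve 1429/(1 + 2.1338·e^(−0.09t)) = 1143.2: 1 + 2.1338·e^(−0.09t) = 1.25, so e^(−0.09t) = 0.117163.
−0.09·t = ln(0.117163) = -2.1442, so t = 2.1442/0.09 = 23.824.

23.8 years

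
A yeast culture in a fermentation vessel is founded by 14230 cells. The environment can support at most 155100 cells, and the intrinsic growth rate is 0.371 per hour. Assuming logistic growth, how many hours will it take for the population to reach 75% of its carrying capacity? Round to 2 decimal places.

A = (K − N₀)/N₀ = (155100 − 14230)/14230 = 9.8995.
Solve 155100/(1 + 9.8995·e^(−0.371t)) = 116325: 1 + 9.8995·e^(−0.371t) = 1.3333, so e^(−0.371t) = 0.0336717.
−0.371·t = ln(0.0336717) = -3.3911, so t = 3.3911/0.371 = 9.1404.

9.14 hours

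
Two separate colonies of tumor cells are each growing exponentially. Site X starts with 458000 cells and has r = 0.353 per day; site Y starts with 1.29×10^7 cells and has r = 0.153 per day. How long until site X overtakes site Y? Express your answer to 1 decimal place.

16.7 days

Set 458000·e^(0.353t) = 1.29×10^7·e^(0.153t).
e^((0.353 − 0.153)t) = 1.29×10^7/458000 → e^(0.2·t) = 28.166.
0.2·t = ln(28.166) = 3.3381, so t = 3.3381/0.2 = 16.691.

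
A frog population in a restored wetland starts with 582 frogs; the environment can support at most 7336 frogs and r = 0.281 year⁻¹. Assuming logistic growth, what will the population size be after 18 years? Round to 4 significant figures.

A = (K − N₀)/N₀ = (7336 − 582)/582 = 11.605.
N(t) = K/(1 + A·e^(−rt)) = 7336/(1 + 11.605×e^(−0.281×18)).
e^(−5.058) = 0.0063583; denominator = 1 + 11.605×0.0063583 = 1.0738.
N = 7336/1.0738 = 6831.9.

6832 frogs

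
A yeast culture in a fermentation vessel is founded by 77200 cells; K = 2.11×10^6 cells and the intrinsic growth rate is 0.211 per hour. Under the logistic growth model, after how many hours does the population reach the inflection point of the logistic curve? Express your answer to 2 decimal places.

Logistic growth is fastest at N = K/2 = 1.055×10^6.
A = (K − N₀)/N₀ = 26.332. Set K/(1 + A·e^(−rt)) = K/2 → A·e^(−rt) = 1.
e^(−0.211t) = 1/26.332 = 0.0379772, so t = ln(26.332)/0.211 = 3.2708/0.211 = 15.501.

15.50 hours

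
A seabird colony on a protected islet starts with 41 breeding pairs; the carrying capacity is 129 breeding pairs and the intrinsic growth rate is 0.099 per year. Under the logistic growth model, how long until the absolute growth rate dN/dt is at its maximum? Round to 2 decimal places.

7.71 years

Logistic growth is fastest at N = K/2 = 64.5.
A = (K − N₀)/N₀ = 2.1463. Set K/(1 + A·e^(−rt)) = K/2 → A·e^(−rt) = 1.
e^(−0.099t) = 1/2.1463 = 0.465909, so t = ln(2.1463)/0.099 = 0.76376/0.099 = 7.7148.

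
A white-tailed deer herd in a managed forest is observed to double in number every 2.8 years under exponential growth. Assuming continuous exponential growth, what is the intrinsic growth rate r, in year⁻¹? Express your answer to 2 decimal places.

r = ln(2)/t_d = 0.6931/2.8 = 0.24755.

0.25 per year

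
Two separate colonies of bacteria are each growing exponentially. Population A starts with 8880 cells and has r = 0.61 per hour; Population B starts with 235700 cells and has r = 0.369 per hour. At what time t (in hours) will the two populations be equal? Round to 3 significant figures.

13.6 hours

Set 8880·e^(0.61t) = 235700·e^(0.369t).
e^((0.61 − 0.369)t) = 235700/8880 → e^(0.241·t) = 26.543.
0.241·t = ln(26.543) = 3.2788, so t = 3.2788/0.241 = 13.605.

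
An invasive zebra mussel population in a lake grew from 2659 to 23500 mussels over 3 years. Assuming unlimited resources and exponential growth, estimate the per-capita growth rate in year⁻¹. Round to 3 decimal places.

0.726 per year

From N(t) = N₀·e^(rt): e^(r·3) = 23500/2659 = 8.8379.
r·3 = ln(8.8379) = 2.1791, so r = 2.1791/3 = 0.72635.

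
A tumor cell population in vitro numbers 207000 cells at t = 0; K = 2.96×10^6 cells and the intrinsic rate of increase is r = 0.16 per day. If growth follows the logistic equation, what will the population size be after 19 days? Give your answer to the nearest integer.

A = (K − N₀)/N₀ = (2.96×10^6 − 207000)/207000 = 13.3.
N(t) = K/(1 + A·e^(−rt)) = 2.96×10^6/(1 + 13.3×e^(−0.16×19)).
e^(−3.04) = 0.047835; denominator = 1 + 13.3×0.047835 = 1.6362.
N = 2.96×10^6/1.6362 = 1.809091×10^6.

1809091 cells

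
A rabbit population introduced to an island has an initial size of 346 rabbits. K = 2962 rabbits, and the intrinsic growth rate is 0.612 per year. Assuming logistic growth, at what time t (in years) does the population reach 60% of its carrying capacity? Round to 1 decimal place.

4.0 years

A = (K − N₀)/N₀ = (2962 − 346)/346 = 7.5607.
Solve 2962/(1 + 7.5607·e^(−0.612t)) = 1777.2: 1 + 7.5607·e^(−0.612t) = 1.6667, so e^(−0.612t) = 0.0881753.
−0.612·t = ln(0.0881753) = -2.4284, so t = 2.4284/0.612 = 3.968.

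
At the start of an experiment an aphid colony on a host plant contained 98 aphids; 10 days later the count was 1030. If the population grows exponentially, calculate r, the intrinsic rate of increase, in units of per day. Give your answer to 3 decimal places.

From N(t) = N₀·e^(rt): e^(r·10) = 1030/98 = 10.51.
r·10 = ln(10.51) = 2.3523, so r = 2.3523/10 = 0.23523.

0.235 per day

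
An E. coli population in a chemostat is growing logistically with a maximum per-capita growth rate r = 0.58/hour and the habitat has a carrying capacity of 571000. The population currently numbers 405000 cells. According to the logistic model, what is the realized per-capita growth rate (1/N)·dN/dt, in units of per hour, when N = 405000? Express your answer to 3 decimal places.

(1/N)·dN/dt = r(1 − N/K) = 0.58 × (1 − 405000/571000).
= 0.58 × 0.29072 = 0.16862.

0.169 per hour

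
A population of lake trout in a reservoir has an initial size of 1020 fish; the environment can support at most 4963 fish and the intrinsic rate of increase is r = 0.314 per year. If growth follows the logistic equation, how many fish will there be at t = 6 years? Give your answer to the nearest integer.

A = (K − N₀)/N₀ = (4963 − 1020)/1020 = 3.8657.
N(t) = K/(1 + A·e^(−rt)) = 4963/(1 + 3.8657×e^(−0.314×6)).
e^(−1.884) = 0.15198; denominator = 1 + 3.8657×0.15198 = 1.5875.
N = 4963/1.5875 = 3126.28.

3126 fish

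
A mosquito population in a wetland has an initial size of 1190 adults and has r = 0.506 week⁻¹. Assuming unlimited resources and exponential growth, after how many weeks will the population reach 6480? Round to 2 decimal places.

Set N₀·e^(rt) = 6480: e^(0.506·t) = 6480/1190 = 5.4454.
0.506·t = ln(5.4454) = 1.6948, so t = 1.6948/0.506 = 3.3493.

3.35 weeks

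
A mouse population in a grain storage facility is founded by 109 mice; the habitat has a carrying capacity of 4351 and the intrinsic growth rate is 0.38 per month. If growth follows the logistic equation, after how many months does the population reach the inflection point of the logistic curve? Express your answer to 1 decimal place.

9.6 months

Logistic growth is fastest at N = K/2 = 2175.5.
A = (K − N₀)/N₀ = 38.917. Set K/(1 + A·e^(−rt)) = K/2 → A·e^(−rt) = 1.
e^(−0.38t) = 1/38.917 = 0.0256954, so t = ln(38.917)/0.38 = 3.6614/0.38 = 9.6354.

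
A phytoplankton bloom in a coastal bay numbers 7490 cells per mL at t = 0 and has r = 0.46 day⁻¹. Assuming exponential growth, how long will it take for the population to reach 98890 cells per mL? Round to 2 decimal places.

5.61 days

Set N₀·e^(rt) = 98890: e^(0.46·t) = 98890/7490 = 13.203.
0.46·t = ln(13.203) = 2.5804, so t = 2.5804/0.46 = 5.6097.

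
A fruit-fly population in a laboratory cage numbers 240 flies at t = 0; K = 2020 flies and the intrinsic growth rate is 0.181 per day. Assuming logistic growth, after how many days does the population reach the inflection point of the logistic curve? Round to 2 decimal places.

Logistic growth is fastest at N = K/2 = 1010.
A = (K − N₀)/N₀ = 7.4167. Set K/(1 + A·e^(−rt)) = K/2 → A·e^(−rt) = 1.
e^(−0.181t) = 1/7.4167 = 0.134831, so t = ln(7.4167)/0.181 = 2.0037/0.181 = 11.07.

11.07 days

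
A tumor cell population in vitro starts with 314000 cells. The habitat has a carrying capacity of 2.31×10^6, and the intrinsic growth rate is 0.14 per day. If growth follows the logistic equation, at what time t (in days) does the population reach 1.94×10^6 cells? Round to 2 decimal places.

25.05 days

A = (K − N₀)/N₀ = (2.31×10^6 − 314000)/314000 = 6.3567.
Solve 2.31×10^6/(1 + 6.3567·e^(−0.14t)) = 1.94×10^6: 1 + 6.3567·e^(−0.14t) = 1.1907, so e^(−0.14t) = 0.0300033.
−0.14·t = ln(0.0300033) = -3.5064, so t = 3.5064/0.14 = 25.046.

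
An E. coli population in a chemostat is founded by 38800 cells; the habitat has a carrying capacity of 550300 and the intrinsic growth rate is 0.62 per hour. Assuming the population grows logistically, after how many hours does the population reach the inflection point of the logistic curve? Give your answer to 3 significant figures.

Logistic growth is fastest at N = K/2 = 275150.
A = (K − N₀)/N₀ = 13.183. Set K/(1 + A·e^(−rt)) = K/2 → A·e^(−rt) = 1.
e^(−0.62t) = 1/13.183 = 0.0758553, so t = ln(13.183)/0.62 = 2.5789/0.62 = 4.1596.

4.16 hours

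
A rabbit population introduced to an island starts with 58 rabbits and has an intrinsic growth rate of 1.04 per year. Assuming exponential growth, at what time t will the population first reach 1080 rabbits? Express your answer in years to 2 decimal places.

Set N₀·e^(rt) = 1080: e^(1.04·t) = 1080/58 = 18.621.
1.04·t = ln(18.621) = 2.9243, so t = 2.9243/1.04 = 2.8118.

2.81 years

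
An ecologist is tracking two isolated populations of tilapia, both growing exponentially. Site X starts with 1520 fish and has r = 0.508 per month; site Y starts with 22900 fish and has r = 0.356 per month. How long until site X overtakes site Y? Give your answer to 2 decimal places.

Set 1520·e^(0.508t) = 22900·e^(0.356t).
e^((0.508 − 0.356)t) = 22900/1520 → e^(0.152·t) = 15.066.
0.152·t = ln(15.066) = 2.7124, so t = 2.7124/0.152 = 17.845.

17.84 months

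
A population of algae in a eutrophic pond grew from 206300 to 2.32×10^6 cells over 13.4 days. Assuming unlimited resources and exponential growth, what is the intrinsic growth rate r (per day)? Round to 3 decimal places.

0.181 per day

From N(t) = N₀·e^(rt): e^(r·13.4) = 2.32×10^6/206300 = 11.246.
r·13.4 = ln(11.246) = 2.42, so r = 2.42/13.4 = 0.1806.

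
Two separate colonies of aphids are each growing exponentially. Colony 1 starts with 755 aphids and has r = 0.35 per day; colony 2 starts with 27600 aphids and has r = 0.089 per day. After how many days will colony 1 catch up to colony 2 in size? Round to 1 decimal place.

Set 755·e^(0.35t) = 27600·e^(0.089t).
e^((0.35 − 0.089)t) = 27600/755 → e^(0.261·t) = 36.556.
0.261·t = ln(36.556) = 3.5989, so t = 3.5989/0.261 = 13.789.

13.8 days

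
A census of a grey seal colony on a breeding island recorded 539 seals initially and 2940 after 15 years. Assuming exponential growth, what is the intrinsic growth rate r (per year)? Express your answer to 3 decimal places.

0.113 per year

From N(t) = N₀·e^(rt): e^(r·15) = 2940/539 = 5.4545.
r·15 = ln(5.4545) = 1.6964, so r = 1.6964/15 = 0.1131.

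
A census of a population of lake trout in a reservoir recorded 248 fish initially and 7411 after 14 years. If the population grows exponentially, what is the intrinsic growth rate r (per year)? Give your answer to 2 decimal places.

From N(t) = N₀·e^(rt): e^(r·14) = 7411/248 = 29.883.
r·14 = ln(29.883) = 3.3973, so r = 3.3973/14 = 0.24266.

0.24 per year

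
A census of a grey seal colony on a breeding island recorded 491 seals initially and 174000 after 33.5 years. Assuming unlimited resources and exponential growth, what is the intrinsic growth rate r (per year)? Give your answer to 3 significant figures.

From N(t) = N₀·e^(rt): e^(r·33.5) = 174000/491 = 354.38.
r·33.5 = ln(354.38) = 5.8704, so r = 5.8704/33.5 = 0.17523.

0.175 per year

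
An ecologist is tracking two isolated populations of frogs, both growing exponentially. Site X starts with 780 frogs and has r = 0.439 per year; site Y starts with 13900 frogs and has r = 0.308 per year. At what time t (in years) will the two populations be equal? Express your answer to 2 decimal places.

Set 780·e^(0.439t) = 13900·e^(0.308t).
e^((0.439 − 0.308)t) = 13900/780 → e^(0.131·t) = 17.821.
0.131·t = ln(17.821) = 2.8804, so t = 2.8804/0.131 = 21.987.

21.99 years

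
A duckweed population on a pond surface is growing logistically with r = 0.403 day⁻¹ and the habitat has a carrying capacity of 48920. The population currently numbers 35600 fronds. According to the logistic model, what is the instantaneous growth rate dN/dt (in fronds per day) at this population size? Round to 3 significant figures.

3910 fronds per day

dN/dt = rN(1 − N/K) = 0.403 × 35600 × (1 − 35600/48920).
1 − 35600/48920 = 0.27228; dN/dt = 0.403 × 35600 × 0.27228 = 3906.4.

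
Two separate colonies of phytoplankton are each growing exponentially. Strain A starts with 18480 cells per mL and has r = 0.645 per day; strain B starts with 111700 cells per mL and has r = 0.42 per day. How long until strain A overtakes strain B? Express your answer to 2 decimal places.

8.00 days

Set 18480·e^(0.645t) = 111700·e^(0.42t).
e^((0.645 − 0.42)t) = 111700/18480 → e^(0.225·t) = 6.0444.
0.225·t = ln(6.0444) = 1.7991, so t = 1.7991/0.225 = 7.9961.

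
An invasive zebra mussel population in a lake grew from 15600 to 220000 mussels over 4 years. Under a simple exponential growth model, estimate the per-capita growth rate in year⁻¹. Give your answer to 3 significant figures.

0.662 per year

From N(t) = N₀·e^(rt): e^(r·4) = 220000/15600 = 14.103.
r·4 = ln(14.103) = 2.6464, so r = 2.6464/4 = 0.66159.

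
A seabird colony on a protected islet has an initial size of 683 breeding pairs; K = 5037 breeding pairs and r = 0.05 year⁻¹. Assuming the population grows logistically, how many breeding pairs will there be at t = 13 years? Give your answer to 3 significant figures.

A = (K − N₀)/N₀ = (5037 − 683)/683 = 6.3748.
N(t) = K/(1 + A·e^(−rt)) = 5037/(1 + 6.3748×e^(−0.05×13)).
e^(−0.65) = 0.52205; denominator = 1 + 6.3748×0.52205 = 4.3279.
N = 5037/4.3279 = 1163.83.

1160 breeding pairs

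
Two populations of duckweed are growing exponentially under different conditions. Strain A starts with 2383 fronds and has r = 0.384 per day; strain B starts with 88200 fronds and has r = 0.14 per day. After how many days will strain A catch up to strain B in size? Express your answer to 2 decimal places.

14.80 days

Set 2383·e^(0.384t) = 88200·e^(0.14t).
e^((0.384 − 0.14)t) = 88200/2383 → e^(0.244·t) = 37.012.
0.244·t = ln(37.012) = 3.6112, so t = 3.6112/0.244 = 14.8.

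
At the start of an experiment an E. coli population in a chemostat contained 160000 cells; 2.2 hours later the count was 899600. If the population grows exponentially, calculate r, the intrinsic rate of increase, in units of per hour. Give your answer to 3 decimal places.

From N(t) = N₀·e^(rt): e^(r·2.2) = 899600/160000 = 5.6225.
r·2.2 = ln(5.6225) = 1.7268, so r = 1.7268/2.2 = 0.7849.

0.785 per hour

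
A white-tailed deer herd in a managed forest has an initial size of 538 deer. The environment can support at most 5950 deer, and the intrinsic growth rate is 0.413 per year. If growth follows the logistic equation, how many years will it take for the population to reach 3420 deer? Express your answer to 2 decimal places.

A = (K − N₀)/N₀ = (5950 − 538)/538 = 10.059.
Solve 5950/(1 + 10.059·e^(−0.413t)) = 3420: 1 + 10.059·e^(−0.413t) = 1.7398, so e^(−0.413t) = 0.0735392.
−0.413·t = ln(0.0735392) = -2.6099, so t = 2.6099/0.413 = 6.3195.

6.32 years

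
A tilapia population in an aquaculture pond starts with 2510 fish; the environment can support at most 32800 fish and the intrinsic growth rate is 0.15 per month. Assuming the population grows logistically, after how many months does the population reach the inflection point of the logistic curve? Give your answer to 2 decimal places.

16.60 months

Logistic growth is fastest at N = K/2 = 16400.
A = (K − N₀)/N₀ = 12.068. Set K/(1 + A·e^(−rt)) = K/2 → A·e^(−rt) = 1.
e^(−0.15t) = 1/12.068 = 0.0828656, so t = ln(12.068)/0.15 = 2.4905/0.15 = 16.604.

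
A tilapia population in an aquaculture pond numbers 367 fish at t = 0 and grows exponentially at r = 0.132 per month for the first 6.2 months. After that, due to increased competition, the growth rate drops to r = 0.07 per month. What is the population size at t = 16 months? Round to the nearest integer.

Phase 1: N(6.2) = 367·e^(0.132×6.2) = 367·e^0.8184 = 831.941.
Phase 2 runs for 16 − 6.2 = 9.8 months at r = 0.07.
N(16) = 831.941·e^(0.07×9.8) = 831.941·e^0.686 = 1652.03.

1652 fish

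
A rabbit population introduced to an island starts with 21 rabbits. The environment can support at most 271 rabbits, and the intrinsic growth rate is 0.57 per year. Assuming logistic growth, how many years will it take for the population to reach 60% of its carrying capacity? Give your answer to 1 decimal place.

5.1 years

A = (K − N₀)/N₀ = (271 − 21)/21 = 11.905.
Solve 271/(1 + 11.905·e^(−0.57t)) = 162.6: 1 + 11.905·e^(−0.57t) = 1.6667, so e^(−0.57t) = 0.056.
−0.57·t = ln(0.056) = -2.8824, so t = 2.8824/0.57 = 5.0568.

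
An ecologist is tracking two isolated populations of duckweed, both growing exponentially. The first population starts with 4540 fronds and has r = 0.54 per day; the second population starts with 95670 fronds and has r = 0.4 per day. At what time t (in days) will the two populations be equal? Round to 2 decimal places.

21.77 days

Set 4540·e^(0.54t) = 95670·e^(0.4t).
e^((0.54 − 0.4)t) = 95670/4540 → e^(0.14·t) = 21.073.
0.14·t = ln(21.073) = 3.048, so t = 3.048/0.14 = 21.771.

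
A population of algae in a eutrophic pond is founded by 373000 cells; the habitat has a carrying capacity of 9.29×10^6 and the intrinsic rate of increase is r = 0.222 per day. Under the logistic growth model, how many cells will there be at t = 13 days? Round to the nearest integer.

A = (K − N₀)/N₀ = (9.29×10^6 − 373000)/373000 = 23.906.
N(t) = K/(1 + A·e^(−rt)) = 9.29×10^6/(1 + 23.906×e^(−0.222×13)).
e^(−2.886) = 0.055799; denominator = 1 + 23.906×0.055799 = 2.3339.
N = 9.29×10^6/2.3339 = 3.980395×10^6.

3980395 cells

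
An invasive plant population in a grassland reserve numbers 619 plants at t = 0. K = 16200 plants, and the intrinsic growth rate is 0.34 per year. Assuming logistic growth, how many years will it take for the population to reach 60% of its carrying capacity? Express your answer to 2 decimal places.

10.68 years

A = (K − N₀)/N₀ = (16200 − 619)/619 = 25.171.
Solve 16200/(1 + 25.171·e^(−0.34t)) = 9720: 1 + 25.171·e^(−0.34t) = 1.6667, so e^(−0.34t) = 0.0264852.
−0.34·t = ln(0.0264852) = -3.6312, so t = 3.6312/0.34 = 10.68.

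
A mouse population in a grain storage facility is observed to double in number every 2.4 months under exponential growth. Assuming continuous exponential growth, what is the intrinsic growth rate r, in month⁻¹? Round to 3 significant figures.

0.289 per month

r = ln(2)/t_d = 0.6931/2.4 = 0.28881.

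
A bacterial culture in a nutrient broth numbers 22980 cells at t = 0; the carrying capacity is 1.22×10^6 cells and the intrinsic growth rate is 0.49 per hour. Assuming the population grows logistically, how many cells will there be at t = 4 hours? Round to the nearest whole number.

146331 cells

A = (K − N₀)/N₀ = (1.22×10^6 − 22980)/22980 = 52.09.
N(t) = K/(1 + A·e^(−rt)) = 1.22×10^6/(1 + 52.09×e^(−0.49×4)).
e^(−1.96) = 0.14086; denominator = 1 + 52.09×0.14086 = 8.3373.
N = 1.22×10^6/8.3373 = 146331.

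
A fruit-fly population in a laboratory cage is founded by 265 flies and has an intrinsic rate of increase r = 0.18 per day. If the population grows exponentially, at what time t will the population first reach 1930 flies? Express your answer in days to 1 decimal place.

11.0 days

Set N₀·e^(rt) = 1930: e^(0.18·t) = 1930/265 = 7.283.
0.18·t = ln(7.283) = 1.9855, so t = 1.9855/0.18 = 11.031.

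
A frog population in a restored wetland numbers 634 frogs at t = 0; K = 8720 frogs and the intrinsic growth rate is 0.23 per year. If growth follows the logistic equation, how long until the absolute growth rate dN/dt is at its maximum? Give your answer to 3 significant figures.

Logistic growth is fastest at N = K/2 = 4360.
A = (K − N₀)/N₀ = 12.754. Set K/(1 + A·e^(−rt)) = K/2 → A·e^(−rt) = 1.
e^(−0.23t) = 1/12.754 = 0.0784071, so t = ln(12.754)/0.23 = 2.5458/0.23 = 11.069.

11.1 years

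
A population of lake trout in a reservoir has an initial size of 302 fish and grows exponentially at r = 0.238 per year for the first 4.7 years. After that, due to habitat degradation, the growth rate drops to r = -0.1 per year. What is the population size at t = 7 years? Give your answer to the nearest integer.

Phase 1: N(4.7) = 302·e^(0.238×4.7) = 302·e^1.119 = 924.291.
Phase 2 runs for 7 − 4.7 = 2.3 years at r = -0.1.
N(7) = 924.291·e^(-0.1×2.3) = 924.291·e^-0.23 = 734.38.

734 fish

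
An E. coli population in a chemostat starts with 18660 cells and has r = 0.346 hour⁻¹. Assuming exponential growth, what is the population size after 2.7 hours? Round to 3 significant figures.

N(t) = N₀·e^(rt) = 18660 × e^(0.346×2.7) = 18660 × e^0.9342.
e^0.9342 ≈ 2.5452, so N ≈ 18660 × 2.5452 = 47493.

47500 cells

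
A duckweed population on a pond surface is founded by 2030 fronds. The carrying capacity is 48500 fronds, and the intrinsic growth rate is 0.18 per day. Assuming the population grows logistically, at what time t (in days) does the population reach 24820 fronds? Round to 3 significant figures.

17.7 days

A = (K − N₀)/N₀ = (48500 − 2030)/2030 = 22.892.
Solve 48500/(1 + 22.892·e^(−0.18t)) = 24820: 1 + 22.892·e^(−0.18t) = 1.9541, so e^(−0.18t) = 0.0416777.
−0.18·t = ln(0.0416777) = -3.1778, so t = 3.1778/0.18 = 17.654.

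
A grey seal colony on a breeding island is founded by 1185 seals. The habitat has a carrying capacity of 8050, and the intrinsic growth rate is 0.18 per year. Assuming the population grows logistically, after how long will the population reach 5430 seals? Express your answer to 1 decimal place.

13.8 years

A = (K − N₀)/N₀ = (8050 − 1185)/1185 = 5.7932.
Solve 8050/(1 + 5.7932·e^(−0.18t)) = 5430: 1 + 5.7932·e^(−0.18t) = 1.4825, so e^(−0.18t) = 0.0832874.
−0.18·t = ln(0.0832874) = -2.4855, so t = 2.4855/0.18 = 13.808.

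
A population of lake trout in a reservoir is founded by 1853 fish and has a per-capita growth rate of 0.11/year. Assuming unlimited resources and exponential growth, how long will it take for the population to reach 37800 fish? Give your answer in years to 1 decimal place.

Set N₀·e^(rt) = 37800: e^(0.11·t) = 37800/1853 = 20.399.
0.11·t = ln(20.399) = 3.0155, so t = 3.0155/0.11 = 27.414.

27.4 years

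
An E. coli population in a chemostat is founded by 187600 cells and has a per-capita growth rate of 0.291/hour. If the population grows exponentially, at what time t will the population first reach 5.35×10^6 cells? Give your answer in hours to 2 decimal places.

11.51 hours

Set N₀·e^(rt) = 5.35×10^6: e^(0.291·t) = 5.35×10^6/187600 = 28.518.
0.291·t = ln(28.518) = 3.3505, so t = 3.3505/0.291 = 11.514.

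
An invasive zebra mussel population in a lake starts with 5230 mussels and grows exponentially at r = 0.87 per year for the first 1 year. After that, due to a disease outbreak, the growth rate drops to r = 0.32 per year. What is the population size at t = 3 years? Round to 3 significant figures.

23700 mussels

Phase 1: N(1) = 5230·e^(0.87×1) = 5230·e^0.87 = 12483.5.
Phase 2 runs for 3 − 1 = 2 years at r = 0.32.
N(3) = 12483.5·e^(0.32×2) = 12483.5·e^0.64 = 23674.8.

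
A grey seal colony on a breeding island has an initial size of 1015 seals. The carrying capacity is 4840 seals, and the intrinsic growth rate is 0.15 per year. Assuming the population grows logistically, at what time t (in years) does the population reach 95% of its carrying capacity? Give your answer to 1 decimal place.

A = (K − N₀)/N₀ = (4840 − 1015)/1015 = 3.7685.
Solve 4840/(1 + 3.7685·e^(−0.15t)) = 4598: 1 + 3.7685·e^(−0.15t) = 1.0526, so e^(−0.15t) = 0.0139663.
−0.15·t = ln(0.0139663) = -4.2711, so t = 4.2711/0.15 = 28.474.

28.5 years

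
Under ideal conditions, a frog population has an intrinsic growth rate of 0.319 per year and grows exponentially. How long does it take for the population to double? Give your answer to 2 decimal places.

Doubling time t_d = ln(2)/r = 0.6931/0.319 = 2.1729.

2.17 years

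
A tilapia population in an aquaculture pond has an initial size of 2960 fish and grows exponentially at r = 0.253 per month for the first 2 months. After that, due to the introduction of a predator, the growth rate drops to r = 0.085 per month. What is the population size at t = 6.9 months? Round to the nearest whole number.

Phase 1: N(2) = 2960·e^(0.253×2) = 2960·e^0.506 = 4909.58.
Phase 2 runs for 6.9 − 2 = 4.9 months at r = 0.085.
N(6.9) = 4909.58·e^(0.085×4.9) = 4909.58·e^0.4165 = 7446.09.

7446 fish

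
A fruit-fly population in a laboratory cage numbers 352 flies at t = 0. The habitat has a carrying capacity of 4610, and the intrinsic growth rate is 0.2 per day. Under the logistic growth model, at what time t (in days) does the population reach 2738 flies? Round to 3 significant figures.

14.4 days

A = (K − N₀)/N₀ = (4610 − 352)/352 = 12.097.
Solve 4610/(1 + 12.097·e^(−0.2t)) = 2738: 1 + 12.097·e^(−0.2t) = 1.6837, so e^(−0.2t) = 0.0565209.
−0.2·t = ln(0.0565209) = -2.8731, so t = 2.8731/0.2 = 14.366.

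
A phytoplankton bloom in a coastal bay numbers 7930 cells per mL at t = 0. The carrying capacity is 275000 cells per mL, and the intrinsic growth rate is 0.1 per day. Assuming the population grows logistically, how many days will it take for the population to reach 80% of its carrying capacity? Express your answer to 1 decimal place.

A = (K − N₀)/N₀ = (275000 − 7930)/7930 = 33.678.
Solve 275000/(1 + 33.678·e^(−0.1t)) = 220000: 1 + 33.678·e^(−0.1t) = 1.25, so e^(−0.1t) = 0.00742315.
−0.1·t = ln(0.00742315) = -4.9032, so t = 4.9032/0.1 = 49.032.

49.0 days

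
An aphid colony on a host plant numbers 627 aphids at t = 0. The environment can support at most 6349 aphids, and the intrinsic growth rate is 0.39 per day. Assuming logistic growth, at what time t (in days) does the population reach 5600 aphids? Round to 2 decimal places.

A = (K − N₀)/N₀ = (6349 − 627)/627 = 9.126.
Solve 6349/(1 + 9.126·e^(−0.39t)) = 5600: 1 + 9.126·e^(−0.39t) = 1.1338, so e^(−0.39t) = 0.0146559.
−0.39·t = ln(0.0146559) = -4.2229, so t = 4.2229/0.39 = 10.828.

10.83 days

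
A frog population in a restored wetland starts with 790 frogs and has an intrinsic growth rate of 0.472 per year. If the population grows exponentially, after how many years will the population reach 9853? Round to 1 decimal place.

Set N₀·e^(rt) = 9853: e^(0.472·t) = 9853/790 = 12.472.
0.472·t = ln(12.472) = 2.5235, so t = 2.5235/0.472 = 5.3464.

5.3 years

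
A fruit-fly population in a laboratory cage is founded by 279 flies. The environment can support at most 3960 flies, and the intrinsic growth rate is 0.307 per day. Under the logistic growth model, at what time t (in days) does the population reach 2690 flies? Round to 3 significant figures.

A = (K − N₀)/N₀ = (3960 − 279)/279 = 13.194.
Solve 3960/(1 + 13.194·e^(−0.307t)) = 2690: 1 + 13.194·e^(−0.307t) = 1.4721, so e^(−0.307t) = 0.0357841.
−0.307·t = ln(0.0357841) = -3.3303, so t = 3.3303/0.307 = 10.848.

10.8 days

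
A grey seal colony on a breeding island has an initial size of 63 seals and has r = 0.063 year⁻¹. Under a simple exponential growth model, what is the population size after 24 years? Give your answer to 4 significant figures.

285.8 seals

N(t) = N₀·e^(rt) = 63 × e^(0.063×24) = 63 × e^1.512.
e^1.512 ≈ 4.5358, so N ≈ 63 × 4.5358 = 285.755.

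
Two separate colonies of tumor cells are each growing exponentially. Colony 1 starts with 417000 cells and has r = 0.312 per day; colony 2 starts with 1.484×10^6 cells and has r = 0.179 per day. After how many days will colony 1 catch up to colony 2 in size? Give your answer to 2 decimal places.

9.54 days

Set 417000·e^(0.312t) = 1.484×10^6·e^(0.179t).
e^((0.312 − 0.179)t) = 1.484×10^6/417000 → e^(0.133·t) = 3.5588.
0.133·t = ln(3.5588) = 1.2694, so t = 1.2694/0.133 = 9.5444.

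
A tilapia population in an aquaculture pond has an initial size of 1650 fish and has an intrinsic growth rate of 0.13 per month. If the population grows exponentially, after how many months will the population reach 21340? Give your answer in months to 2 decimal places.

Set N₀·e^(rt) = 21340: e^(0.13·t) = 21340/1650 = 12.933.
0.13·t = ln(12.933) = 2.5598, so t = 2.5598/0.13 = 19.691.

19.69 months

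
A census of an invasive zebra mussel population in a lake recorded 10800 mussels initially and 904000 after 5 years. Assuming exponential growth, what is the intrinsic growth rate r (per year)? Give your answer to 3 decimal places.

From N(t) = N₀·e^(rt): e^(r·5) = 904000/10800 = 83.704.
r·5 = ln(83.704) = 4.4273, so r = 4.4273/5 = 0.88546.

0.885 per year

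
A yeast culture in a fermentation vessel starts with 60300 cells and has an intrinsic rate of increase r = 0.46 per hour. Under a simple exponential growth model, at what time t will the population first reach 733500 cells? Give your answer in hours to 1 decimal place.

5.4 hours

Set N₀·e^(rt) = 733500: e^(0.46·t) = 733500/60300 = 12.164.
0.46·t = ln(12.164) = 2.4985, so t = 2.4985/0.46 = 5.4315.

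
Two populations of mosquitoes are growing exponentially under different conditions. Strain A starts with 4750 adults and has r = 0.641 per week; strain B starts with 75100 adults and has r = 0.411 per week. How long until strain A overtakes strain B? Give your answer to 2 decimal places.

12.00 weeks

Set 4750·e^(0.641t) = 75100·e^(0.411t).
e^((0.641 − 0.411)t) = 75100/4750 → e^(0.23·t) = 15.811.
0.23·t = ln(15.811) = 2.7607, so t = 2.7607/0.23 = 12.003.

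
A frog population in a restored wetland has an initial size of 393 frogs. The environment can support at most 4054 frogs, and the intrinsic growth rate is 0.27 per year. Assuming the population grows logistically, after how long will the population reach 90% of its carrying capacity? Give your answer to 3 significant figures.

16.4 years

A = (K − N₀)/N₀ = (4054 − 393)/393 = 9.3155.
Solve 4054/(1 + 9.3155·e^(−0.27t)) = 3648.6: 1 + 9.3155·e^(−0.27t) = 1.1111, so e^(−0.27t) = 0.0119275.
−0.27·t = ln(0.0119275) = -4.4289, so t = 4.4289/0.27 = 16.403.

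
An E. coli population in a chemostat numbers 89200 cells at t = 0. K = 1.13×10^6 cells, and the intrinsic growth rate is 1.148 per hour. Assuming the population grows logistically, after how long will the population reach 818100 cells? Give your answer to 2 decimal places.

A = (K − N₀)/N₀ = (1.13×10^6 − 89200)/89200 = 11.668.
Solve 1.13×10^6/(1 + 11.668·e^(−1.148t)) = 818100: 1 + 11.668·e^(−1.148t) = 1.3812, so e^(−1.148t) = 0.0326743.
−1.148·t = ln(0.0326743) = -3.4212, so t = 3.4212/1.148 = 2.9801.

2.98 hours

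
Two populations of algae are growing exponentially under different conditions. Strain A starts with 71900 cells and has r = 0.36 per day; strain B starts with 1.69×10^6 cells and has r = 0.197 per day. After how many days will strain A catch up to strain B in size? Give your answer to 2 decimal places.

Set 71900·e^(0.36t) = 1.69×10^6·e^(0.197t).
e^((0.36 − 0.197)t) = 1.69×10^6/71900 → e^(0.163·t) = 23.505.
0.163·t = ln(23.505) = 3.1572, so t = 3.1572/0.163 = 19.369.

19.37 days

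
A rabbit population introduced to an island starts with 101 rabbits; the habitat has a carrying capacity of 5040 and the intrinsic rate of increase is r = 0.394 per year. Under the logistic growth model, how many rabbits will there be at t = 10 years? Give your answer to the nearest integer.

A = (K − N₀)/N₀ = (5040 − 101)/101 = 48.901.
N(t) = K/(1 + A·e^(−rt)) = 5040/(1 + 48.901×e^(−0.394×10)).
e^(−3.94) = 0.019448; denominator = 1 + 48.901×0.019448 = 1.951.
N = 5040/1.951 = 2583.24.

2583 rabbits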